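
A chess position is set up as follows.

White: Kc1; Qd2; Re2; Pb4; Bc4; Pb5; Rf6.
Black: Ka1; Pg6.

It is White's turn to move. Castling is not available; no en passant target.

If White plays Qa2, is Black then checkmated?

yes

After Qa2: black king on a1; in check: yes, from the white queen on a2.
King squares — b1: attacked by Kc1; a2: attacked by Re2; b2: attacked by Kc1.
Black has no legal moves → checkmate.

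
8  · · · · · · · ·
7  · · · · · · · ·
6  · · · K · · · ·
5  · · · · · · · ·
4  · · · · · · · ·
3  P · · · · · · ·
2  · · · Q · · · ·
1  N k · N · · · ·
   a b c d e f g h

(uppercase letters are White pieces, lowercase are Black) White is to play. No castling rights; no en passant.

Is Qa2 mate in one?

no

After Qa2: black king on b1; in check: yes, from the white queen on a2.
Black has 2 legal replies: Kxa2, Kc1.
In check but a legal move exists → not checkmate.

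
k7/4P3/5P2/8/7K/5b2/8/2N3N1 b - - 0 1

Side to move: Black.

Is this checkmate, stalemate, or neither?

Black to move; black king on a8.
In check: no.
Legal moves for Black: Kb8, Kb7, Ka7, Bb7, Bc6, Bh5, Bd5, Bg4, Be4, Bg2, Be2, Bh1, Bd1.
Black has 13 legal moves and is not in check → neither.

neither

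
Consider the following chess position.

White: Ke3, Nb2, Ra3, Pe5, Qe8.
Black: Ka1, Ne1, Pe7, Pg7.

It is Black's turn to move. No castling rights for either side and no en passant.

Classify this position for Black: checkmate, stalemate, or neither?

Black to move; black king on a1.
In check: yes, from the white rook on a3.
Legal moves for Black: Kxb2, Kb1.
Black is in check but has 2 legal moves → neither.

neither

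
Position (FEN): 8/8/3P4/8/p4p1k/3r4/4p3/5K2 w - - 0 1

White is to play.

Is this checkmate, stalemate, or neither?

White to move; white king on f1.
In check: yes, from the black pawn on e2.
Legal moves for White: Kg2, Kf2, Kxe2, Kg1, Ke1.
White is in check but has 5 legal moves → neither.

neither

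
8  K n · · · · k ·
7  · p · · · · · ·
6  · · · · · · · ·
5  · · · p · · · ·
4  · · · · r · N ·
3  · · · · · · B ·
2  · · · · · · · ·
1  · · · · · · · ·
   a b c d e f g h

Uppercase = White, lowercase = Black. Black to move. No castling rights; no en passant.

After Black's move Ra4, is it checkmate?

After Ra4: white king on a8; in check: yes, from the black rook on a4.
White has 2 legal replies: Kxb8, Kxb7.
In check but a legal move exists → not checkmate.

no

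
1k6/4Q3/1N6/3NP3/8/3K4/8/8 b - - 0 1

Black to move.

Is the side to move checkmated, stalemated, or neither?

stalemate

Black to move; black king on b8.
In check: no.
King squares — a7: attacked by Qe7; b7: attacked by Qe7; c7: attacked by Nd5; a8: attacked by Nb6; c8: attacked by Nb6.
Legal moves for Black: none.
Not in check and no legal moves → stalemate.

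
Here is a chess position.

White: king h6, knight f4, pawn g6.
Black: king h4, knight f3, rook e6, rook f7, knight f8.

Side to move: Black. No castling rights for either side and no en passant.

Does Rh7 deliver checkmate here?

After Rh7: white king on h6; in check: yes, from the black rook on h7.
King squares — g5: attacked by Nf3; h5: attacked by Kh4; g6: own pawn; g7: attacked by Rh7; h7: attacked by Nf8.
White has no legal moves → checkmate.

yes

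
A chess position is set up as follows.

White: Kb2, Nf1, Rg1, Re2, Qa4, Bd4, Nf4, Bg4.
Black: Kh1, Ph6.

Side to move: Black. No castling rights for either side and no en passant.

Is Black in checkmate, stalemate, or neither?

Black to move; black king on h1.
In check: yes, from the white rook on g1.
King squares — g1: attacked by Bd4; g2: attacked by Rg1; h2: attacked by Nf1.
Legal moves for Black: none.
In check with no legal moves → checkmate.

checkmate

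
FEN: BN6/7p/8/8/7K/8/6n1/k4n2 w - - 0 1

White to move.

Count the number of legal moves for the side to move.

White to move; king on h4.
In check: yes, from the black knight on g2.
Legal moves: Kh5, Kg5, Kg4, Kh3, Bxg2.
Count: 5.

5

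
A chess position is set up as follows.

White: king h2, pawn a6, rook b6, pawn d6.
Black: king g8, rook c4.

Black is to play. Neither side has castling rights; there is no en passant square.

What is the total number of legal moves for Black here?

Black to move; king on g8.
In check: no.
Legal moves: Kh8, Kf8, Kh7, Kg7, Kf7, Rc8, Rc7, Rc6, Rc5, Rh4+, Rg4, Rf4, Re4, Rd4, Rb4, Ra4, Rc3, Rc2+, Rc1.
Count: 19.

19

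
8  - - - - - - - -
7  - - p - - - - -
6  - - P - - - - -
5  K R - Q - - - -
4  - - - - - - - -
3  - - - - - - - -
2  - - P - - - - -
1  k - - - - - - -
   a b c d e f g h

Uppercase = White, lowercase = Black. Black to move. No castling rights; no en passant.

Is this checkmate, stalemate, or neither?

stalemate

Black to move; black king on a1.
In check: no.
King squares — b1: attacked by Rb5; a2: attacked by Qd5; b2: attacked by Rb5.
Legal moves for Black: none.
Not in check and no legal moves → stalemate.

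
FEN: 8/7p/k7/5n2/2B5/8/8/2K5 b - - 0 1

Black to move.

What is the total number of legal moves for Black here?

4

Black to move; king on a6.
In check: yes, from the white bishop on c4.
Legal moves: Kb7, Ka7, Kb6, Ka5.
Count: 4.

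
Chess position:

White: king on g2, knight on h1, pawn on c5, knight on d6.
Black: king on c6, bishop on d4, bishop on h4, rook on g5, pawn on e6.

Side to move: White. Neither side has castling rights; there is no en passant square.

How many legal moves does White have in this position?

5

White to move; king on g2.
In check: yes, from the black rook on g5.
Legal moves: Kh3, Kf3, Kh2, Kf1, Ng3.
Count: 5.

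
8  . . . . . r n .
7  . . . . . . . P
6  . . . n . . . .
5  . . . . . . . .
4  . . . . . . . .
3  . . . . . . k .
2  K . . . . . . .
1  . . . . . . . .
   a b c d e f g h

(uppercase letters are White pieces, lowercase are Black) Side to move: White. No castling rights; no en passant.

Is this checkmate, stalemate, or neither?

neither

White to move; white king on a2.
In check: no.
Legal moves for White: Kb3, Ka3, Kb2, Kb1, Ka1, hxg8=Q+, hxg8=R+, hxg8=B, hxg8=N, h8=Q, h8=R, h8=B, h8=N.
White has 13 legal moves and is not in check → neither.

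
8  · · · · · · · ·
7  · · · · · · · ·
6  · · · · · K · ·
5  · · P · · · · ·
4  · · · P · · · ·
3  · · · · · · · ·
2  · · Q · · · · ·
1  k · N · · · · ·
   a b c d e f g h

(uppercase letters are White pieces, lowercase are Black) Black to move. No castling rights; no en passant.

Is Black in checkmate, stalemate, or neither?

Black to move; black king on a1.
In check: no.
King squares — b1: attacked by Qc2; a2: attacked by Nc1; b2: attacked by Qc2.
Legal moves for Black: none.
Not in check and no legal moves → stalemate.

stalemate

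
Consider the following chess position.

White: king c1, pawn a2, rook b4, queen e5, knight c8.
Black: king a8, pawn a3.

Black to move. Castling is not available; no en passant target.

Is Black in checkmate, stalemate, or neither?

stalemate

Black to move; black king on a8.
In check: no.
King squares — a7: attacked by Nc8; b7: attacked by Rb4; b8: attacked by Rb4.
Legal moves for Black: none.
Not in check and no legal moves → stalemate.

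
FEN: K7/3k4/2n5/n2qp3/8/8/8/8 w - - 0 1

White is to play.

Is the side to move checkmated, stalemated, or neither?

stalemate

White to move; white king on a8.
In check: no.
King squares — a7: attacked by Nc6; b7: attacked by Na5; b8: attacked by Nc6.
Legal moves for White: none.
Not in check and no legal moves → stalemate.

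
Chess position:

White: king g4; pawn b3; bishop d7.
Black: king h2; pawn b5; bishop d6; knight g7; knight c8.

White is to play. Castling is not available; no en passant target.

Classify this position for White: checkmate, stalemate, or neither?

neither

White to move; white king on g4.
In check: no.
Legal moves for White: Be8, Bxc8, Be6, Bc6, Bf5, Bxb5, Kg5, Kh4, Kf3, b4.
White has 10 legal moves and is not in check → neither.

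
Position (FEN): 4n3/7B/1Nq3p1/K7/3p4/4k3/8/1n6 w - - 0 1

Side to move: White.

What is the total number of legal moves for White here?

White to move; king on a5.
In check: no.
Legal moves: Bg8, Bxg6, Nc8, Na8, Nd7, Nd5+, Nc4+, Na4, Ka6, Kb4.
Count: 10.

10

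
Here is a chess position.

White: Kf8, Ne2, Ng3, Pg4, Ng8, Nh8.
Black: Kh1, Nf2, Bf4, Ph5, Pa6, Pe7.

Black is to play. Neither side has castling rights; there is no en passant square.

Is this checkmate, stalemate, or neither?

neither

Black to move; black king on h1.
In check: yes, from the white knight on g3.
Legal moves for Black: Kh2, Kg2, Bxg3.
Black is in check but has 3 legal moves → neither.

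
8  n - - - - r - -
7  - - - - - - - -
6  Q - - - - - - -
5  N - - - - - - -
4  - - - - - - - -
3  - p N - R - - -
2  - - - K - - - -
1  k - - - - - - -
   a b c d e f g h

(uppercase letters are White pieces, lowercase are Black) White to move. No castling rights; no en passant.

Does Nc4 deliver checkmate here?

yes

After Nc4: black king on a1; in check: yes, from the white queen on a6.
King squares — b1: attacked by Nc3; a2: attacked by Nc3; b2: attacked by Nc4.
Black has no legal moves → checkmate.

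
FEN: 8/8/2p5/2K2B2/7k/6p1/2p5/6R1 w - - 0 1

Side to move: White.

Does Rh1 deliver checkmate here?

After Rh1: black king on h4; in check: yes, from the white rook on h1.
Black has 1 legal reply: Kg5.
In check but a legal move exists → not checkmate.

no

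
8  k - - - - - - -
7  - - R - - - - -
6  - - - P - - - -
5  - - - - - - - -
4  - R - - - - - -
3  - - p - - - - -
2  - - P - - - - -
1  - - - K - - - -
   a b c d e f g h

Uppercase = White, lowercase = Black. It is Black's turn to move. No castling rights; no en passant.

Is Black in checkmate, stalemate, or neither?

stalemate

Black to move; black king on a8.
In check: no.
King squares — a7: attacked by Rc7; b7: attacked by Rb4; b8: attacked by Rb4.
Legal moves for Black: none.
Not in check and no legal moves → stalemate.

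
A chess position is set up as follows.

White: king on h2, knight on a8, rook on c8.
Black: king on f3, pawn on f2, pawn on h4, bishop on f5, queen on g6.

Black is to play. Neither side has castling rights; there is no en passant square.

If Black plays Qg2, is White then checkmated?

yes

After Qg2: white king on h2; in check: yes, from the black queen on g2.
King squares — g1: attacked by Pf2; h1: attacked by Qg2; g2: attacked by Kf3; g3: attacked by Qg2; h3: attacked by Qg2.
White has no legal moves → checkmate.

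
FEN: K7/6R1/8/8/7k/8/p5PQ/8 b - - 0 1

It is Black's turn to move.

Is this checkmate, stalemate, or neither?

Black to move; black king on h4.
In check: yes, from the white queen on h2.
King squares — g3: attacked by Qh2; h3: attacked by Pg2; g4: attacked by Rg7; g5: attacked by Rg7; h5: attacked by Qh2.
Legal moves for Black: none.
In check with no legal moves → checkmate.

checkmate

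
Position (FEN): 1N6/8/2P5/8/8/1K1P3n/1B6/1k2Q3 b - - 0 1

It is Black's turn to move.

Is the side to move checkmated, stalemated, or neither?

checkmate

Black to move; black king on b1.
In check: yes, from the white queen on e1.
King squares — a1: attacked by Qe1; c1: attacked by Qe1; a2: attacked by Kb3; b2: attacked by Kb3; c2: attacked by Kb3.
Legal moves for Black: none.
In check with no legal moves → checkmate.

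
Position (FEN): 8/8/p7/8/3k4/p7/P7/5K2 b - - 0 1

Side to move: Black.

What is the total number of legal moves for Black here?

Black to move; king on d4.
In check: no.
Legal moves: Ke5, Kd5, Kc5, Ke4, Kc4, Ke3, Kd3, Kc3, a5.
Count: 9.

9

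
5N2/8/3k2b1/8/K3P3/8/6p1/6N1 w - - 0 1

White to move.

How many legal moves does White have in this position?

13

White to move; king on a4.
In check: no.
Legal moves: Nh7, Nd7, Nxg6, Ne6, Kb5, Ka5, Kb4, Kb3, Ka3, Nh3, Nf3, Ne2, e5+.
Count: 13.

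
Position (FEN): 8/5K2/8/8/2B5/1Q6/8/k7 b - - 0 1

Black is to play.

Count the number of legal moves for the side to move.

0

Black to move; king on a1.
In check: no.
Legal moves: none.
Count: 0.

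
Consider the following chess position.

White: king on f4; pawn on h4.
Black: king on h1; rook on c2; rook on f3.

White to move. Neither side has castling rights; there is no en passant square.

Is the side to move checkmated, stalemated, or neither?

neither

White to move; white king on f4.
In check: yes, from the black rook on f3.
King squares — e3: attacked by Rf3; f3: available; g3: attacked by Rf3; e4: available; g4: available; e5: available; f5: attacked by Rf3; g5: available.
Legal moves for White: Kg5, Ke5, Kg4, Ke4, Kxf3.
White is in check but has 5 legal moves → neither.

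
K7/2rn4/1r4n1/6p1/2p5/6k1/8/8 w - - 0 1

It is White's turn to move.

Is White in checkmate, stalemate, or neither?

White to move; white king on a8.
In check: no.
King squares — a7: attacked by Rc7; b7: attacked by Rb6; b8: attacked by Rb6.
Legal moves for White: none.
Not in check and no legal moves → stalemate.

stalemate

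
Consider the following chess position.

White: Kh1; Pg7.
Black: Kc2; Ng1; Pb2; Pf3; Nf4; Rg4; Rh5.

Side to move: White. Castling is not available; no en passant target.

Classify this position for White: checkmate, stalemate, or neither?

checkmate

White to move; white king on h1.
In check: yes, from the black rook on h5.
King squares — g1: attacked by Rg4; g2: attacked by Pf3; h2: attacked by Rh5.
Legal moves for White: none.
In check with no legal moves → checkmate.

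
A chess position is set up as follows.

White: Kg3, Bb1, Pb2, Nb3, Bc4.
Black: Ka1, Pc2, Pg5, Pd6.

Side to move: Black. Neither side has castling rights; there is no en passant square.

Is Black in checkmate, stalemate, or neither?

Black to move; black king on a1.
In check: yes, from the white knight on b3.
Legal moves for Black: Kxb2, Kxb1.
Black is in check but has 2 legal moves → neither.

neither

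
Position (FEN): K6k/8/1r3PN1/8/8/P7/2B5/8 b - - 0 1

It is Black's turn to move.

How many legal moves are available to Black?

Black to move; king on h8.
In check: yes, from the white knight on g6.
Legal moves: Kg8, Kh7.
Count: 2.

2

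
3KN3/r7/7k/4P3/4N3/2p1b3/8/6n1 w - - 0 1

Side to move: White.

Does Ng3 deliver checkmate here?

no

After Ng3: black king on h6; in check: no.
Black is not in check, so this cannot be checkmate.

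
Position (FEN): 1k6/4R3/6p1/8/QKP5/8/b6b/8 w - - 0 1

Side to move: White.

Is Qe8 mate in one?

yes

After Qe8: black king on b8; in check: yes, from the white queen on e8.
King squares — a7: attacked by Re7; b7: attacked by Re7; c7: attacked by Re7; a8: attacked by Qe8; c8: attacked by Qe8.
Black has no legal moves → checkmate.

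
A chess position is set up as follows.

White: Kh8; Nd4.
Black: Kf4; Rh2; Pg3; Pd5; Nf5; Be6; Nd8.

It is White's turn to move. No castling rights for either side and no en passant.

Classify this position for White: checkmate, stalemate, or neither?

White to move; white king on h8.
In check: yes, from the black rook on h2.
King squares — g7: attacked by Nf5; h7: attacked by Rh2; g8: attacked by Be6.
Legal moves for White: none.
In check with no legal moves → checkmate.

checkmate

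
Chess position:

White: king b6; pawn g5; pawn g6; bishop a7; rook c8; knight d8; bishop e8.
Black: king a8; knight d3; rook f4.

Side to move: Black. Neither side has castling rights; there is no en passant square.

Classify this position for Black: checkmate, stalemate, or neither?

Black to move; black king on a8.
In check: yes, from the white rook on c8.
King squares — a7: attacked by Kb6; b7: attacked by Kb6; b8: attacked by Ba7.
Legal moves for Black: none.
In check with no legal moves → checkmate.

checkmate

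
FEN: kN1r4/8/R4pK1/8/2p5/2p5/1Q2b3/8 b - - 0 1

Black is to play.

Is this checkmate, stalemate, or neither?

Black to move; black king on a8.
In check: yes, from the white rook on a6.
King squares — a7: attacked by Ra6; b7: attacked by Qb2; b8: attacked by Qb2.
Legal moves for Black: none.
In check with no legal moves → checkmate.

checkmate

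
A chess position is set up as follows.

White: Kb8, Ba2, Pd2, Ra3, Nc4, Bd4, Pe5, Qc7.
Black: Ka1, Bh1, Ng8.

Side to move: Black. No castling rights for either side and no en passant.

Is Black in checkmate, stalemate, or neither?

checkmate

Black to move; black king on a1.
In check: yes, from the white bishop on d4.
King squares — b1: attacked by Ba2; a2: attacked by Ra3; b2: attacked by Nc4.
Legal moves for Black: none.
In check with no legal moves → checkmate.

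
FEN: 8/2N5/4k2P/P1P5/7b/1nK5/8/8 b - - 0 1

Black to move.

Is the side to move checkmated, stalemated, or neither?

Black to move; black king on e6.
In check: yes, from the white knight on c7.
Legal moves for Black: Kf7, Ke7, Kd7, Kf6, Kf5, Ke5.
Black is in check but has 6 legal moves → neither.

neither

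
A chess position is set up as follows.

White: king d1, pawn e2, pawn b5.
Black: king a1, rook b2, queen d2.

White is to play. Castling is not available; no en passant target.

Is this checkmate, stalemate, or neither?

checkmate

White to move; white king on d1.
In check: yes, from the black queen on d2.
King squares — c1: attacked by Qd2; e1: attacked by Qd2; c2: attacked by Rb2; d2: attacked by Rb2; e2: own pawn.
Legal moves for White: none.
In check with no legal moves → checkmate.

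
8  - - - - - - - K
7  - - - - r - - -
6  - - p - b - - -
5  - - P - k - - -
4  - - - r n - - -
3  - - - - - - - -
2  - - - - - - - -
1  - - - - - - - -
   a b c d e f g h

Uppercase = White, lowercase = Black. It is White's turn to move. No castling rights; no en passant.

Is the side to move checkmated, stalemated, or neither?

White to move; white king on h8.
In check: no.
King squares — g7: attacked by Re7; h7: attacked by Re7; g8: attacked by Be6.
Legal moves for White: none.
Not in check and no legal moves → stalemate.

stalemate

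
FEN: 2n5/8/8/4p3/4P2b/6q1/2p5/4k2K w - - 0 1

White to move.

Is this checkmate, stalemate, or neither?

stalemate

White to move; white king on h1.
In check: no.
King squares — g1: attacked by Qg3; g2: attacked by Qg3; h2: attacked by Qg3.
Legal moves for White: none.
Not in check and no legal moves → stalemate.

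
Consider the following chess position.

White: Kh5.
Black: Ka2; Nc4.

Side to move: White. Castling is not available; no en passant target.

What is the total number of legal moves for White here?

5

White to move; king on h5.
In check: no.
Legal moves: Kh6, Kg6, Kg5, Kh4, Kg4.
Count: 5.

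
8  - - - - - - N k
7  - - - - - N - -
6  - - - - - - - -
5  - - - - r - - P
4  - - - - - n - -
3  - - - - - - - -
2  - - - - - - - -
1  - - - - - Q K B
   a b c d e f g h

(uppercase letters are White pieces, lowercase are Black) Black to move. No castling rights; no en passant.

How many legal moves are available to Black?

Black to move; king on h8.
In check: yes, from the white knight on f7.
Legal moves: Kxg8, Kh7, Kg7.
Count: 3.

3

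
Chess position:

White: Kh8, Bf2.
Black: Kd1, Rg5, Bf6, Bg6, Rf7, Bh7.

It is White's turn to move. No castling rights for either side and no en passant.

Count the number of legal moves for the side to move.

White to move; king on h8.
In check: yes, from the black bishop on f6.
Legal moves: none.
Count: 0.

0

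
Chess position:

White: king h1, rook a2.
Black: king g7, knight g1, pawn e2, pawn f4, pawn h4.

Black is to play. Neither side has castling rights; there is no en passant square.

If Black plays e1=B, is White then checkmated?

After e1=B: white king on h1; in check: no.
White is not in check, so this cannot be checkmate.

no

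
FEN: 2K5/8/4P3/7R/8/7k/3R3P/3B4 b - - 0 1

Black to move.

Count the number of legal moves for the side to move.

Black to move; king on h3.
In check: yes, from the white rook on h5.
Legal moves: none.
Count: 0.

0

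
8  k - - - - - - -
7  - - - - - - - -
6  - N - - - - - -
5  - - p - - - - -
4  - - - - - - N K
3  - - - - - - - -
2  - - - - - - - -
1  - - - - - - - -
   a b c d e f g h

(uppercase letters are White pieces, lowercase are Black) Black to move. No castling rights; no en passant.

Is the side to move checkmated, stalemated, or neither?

neither

Black to move; black king on a8.
In check: yes, from the white knight on b6.
Legal moves for Black: Kb8, Kb7, Ka7.
Black is in check but has 3 legal moves → neither.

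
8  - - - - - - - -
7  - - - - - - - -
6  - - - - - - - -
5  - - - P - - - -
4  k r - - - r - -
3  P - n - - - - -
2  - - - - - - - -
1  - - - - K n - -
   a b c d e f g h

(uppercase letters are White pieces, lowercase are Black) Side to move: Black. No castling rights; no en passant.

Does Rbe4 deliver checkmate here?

After Rbe4: white king on e1; in check: yes, from the black rook on e4.
King squares — d1: attacked by Nc3; f1: attacked by Rf4; d2: attacked by Nf1; e2: attacked by Nc3; f2: attacked by Rf4.
White has no legal moves → checkmate.

yes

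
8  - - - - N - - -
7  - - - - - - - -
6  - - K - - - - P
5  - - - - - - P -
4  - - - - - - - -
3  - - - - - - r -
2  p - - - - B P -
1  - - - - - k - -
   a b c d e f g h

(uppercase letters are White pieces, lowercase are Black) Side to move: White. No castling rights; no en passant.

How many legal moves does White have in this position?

22

White to move; king on c6.
In check: no.
Legal moves: Ng7, Nc7, Nf6, Nd6, Kd7, Kc7, Kb7, Kd6, Kb6, Kd5, Kc5, Kb5, Ba7, Bb6, Bc5, Bd4, Bxg3, Be3, Bg1, Be1, h7, g6.
Count: 22.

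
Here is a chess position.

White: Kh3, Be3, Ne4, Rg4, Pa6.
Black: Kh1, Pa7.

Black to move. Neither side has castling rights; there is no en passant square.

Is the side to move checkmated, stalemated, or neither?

Black to move; black king on h1.
In check: no.
King squares — g1: attacked by Be3; g2: attacked by Kh3; h2: attacked by Kh3.
Legal moves for Black: none.
Not in check and no legal moves → stalemate.

stalemate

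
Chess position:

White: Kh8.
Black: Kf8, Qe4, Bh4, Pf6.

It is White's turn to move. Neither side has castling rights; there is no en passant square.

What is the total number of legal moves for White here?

0

White to move; king on h8.
In check: no.
Legal moves: none.
Count: 0.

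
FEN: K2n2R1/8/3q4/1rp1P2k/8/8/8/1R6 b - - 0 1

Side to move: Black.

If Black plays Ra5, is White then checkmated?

After Ra5: white king on a8; in check: yes, from the black rook on a5.
King squares — a7: attacked by Ra5; b7: attacked by Nd8; b8: attacked by Qd6.
White has no legal moves → checkmate.

yes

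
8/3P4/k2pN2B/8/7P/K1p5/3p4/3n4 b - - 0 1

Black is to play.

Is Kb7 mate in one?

no

After Kb7: white king on a3; in check: no.
White is not in check, so this cannot be checkmate.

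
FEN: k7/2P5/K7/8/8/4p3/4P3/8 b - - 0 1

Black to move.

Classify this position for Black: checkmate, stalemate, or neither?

Black to move; black king on a8.
In check: no.
King squares — a7: attacked by Ka6; b7: attacked by Ka6; b8: attacked by Pc7.
Legal moves for Black: none.
Not in check and no legal moves → stalemate.

stalemate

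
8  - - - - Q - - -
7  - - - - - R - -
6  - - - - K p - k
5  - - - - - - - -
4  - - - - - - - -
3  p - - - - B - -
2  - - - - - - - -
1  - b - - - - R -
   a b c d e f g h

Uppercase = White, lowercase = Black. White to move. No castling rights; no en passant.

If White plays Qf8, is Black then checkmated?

yes

After Qf8: black king on h6; in check: yes, from the white queen on f8.
King squares — g5: attacked by Rg1; h5: attacked by Bf3; g6: attacked by Rg1; g7: attacked by Rg1; h7: attacked by Rf7.
Black has no legal moves → checkmate.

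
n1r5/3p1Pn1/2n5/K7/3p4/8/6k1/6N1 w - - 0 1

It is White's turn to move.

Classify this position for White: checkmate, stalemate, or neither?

White to move; white king on a5.
In check: yes, from the black knight on c6.
Legal moves for White: Ka6, Kb5, Ka4.
White is in check but has 3 legal moves → neither.

neither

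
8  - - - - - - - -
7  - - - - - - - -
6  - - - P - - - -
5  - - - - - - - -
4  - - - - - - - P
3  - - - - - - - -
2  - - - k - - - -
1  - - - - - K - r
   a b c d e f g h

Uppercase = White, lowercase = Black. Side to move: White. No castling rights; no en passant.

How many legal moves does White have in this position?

2

White to move; king on f1.
In check: yes, from the black rook on h1.
Legal moves: Kg2, Kf2.
Count: 2.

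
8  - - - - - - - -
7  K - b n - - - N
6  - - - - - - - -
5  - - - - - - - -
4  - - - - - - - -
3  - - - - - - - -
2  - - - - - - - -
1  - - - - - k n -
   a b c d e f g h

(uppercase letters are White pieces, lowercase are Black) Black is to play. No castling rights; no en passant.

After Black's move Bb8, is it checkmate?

After Bb8: white king on a7; in check: yes, from the black bishop on b8.
White has 3 legal replies: Ka8, Kb7, Ka6.
In check but a legal move exists → not checkmate.

no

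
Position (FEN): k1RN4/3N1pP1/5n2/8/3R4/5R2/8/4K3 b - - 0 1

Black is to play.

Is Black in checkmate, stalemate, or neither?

Black to move; black king on a8.
In check: yes, from the white rook on c8.
Legal moves for Black: Ka7.
Black is in check but has 1 legal move → neither.

neither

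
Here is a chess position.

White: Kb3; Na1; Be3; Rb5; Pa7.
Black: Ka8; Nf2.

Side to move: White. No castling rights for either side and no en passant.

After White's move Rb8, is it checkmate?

After Rb8: black king on a8; in check: yes, from the white rook on b8.
King squares — a7: attacked by Be3; b7: attacked by Rb8; b8: attacked by Pa7.
Black has no legal moves → checkmate.

yes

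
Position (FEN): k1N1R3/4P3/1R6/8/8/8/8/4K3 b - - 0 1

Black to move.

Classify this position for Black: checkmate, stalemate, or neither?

stalemate

Black to move; black king on a8.
In check: no.
King squares — a7: attacked by Nc8; b7: attacked by Rb6; b8: attacked by Rb6.
Legal moves for Black: none.
Not in check and no legal moves → stalemate.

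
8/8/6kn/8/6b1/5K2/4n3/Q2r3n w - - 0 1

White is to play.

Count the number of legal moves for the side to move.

White to move; king on f3.
In check: yes, from the black bishop on g4.
Legal moves: Ke4, Ke3, Kg2.
Count: 3.

3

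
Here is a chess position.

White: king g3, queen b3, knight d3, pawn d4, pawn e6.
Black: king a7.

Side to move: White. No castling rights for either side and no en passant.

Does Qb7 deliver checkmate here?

no

After Qb7: black king on a7; in check: yes, from the white queen on b7.
Black has 1 legal reply: Kxb7.
In check but a legal move exists → not checkmate.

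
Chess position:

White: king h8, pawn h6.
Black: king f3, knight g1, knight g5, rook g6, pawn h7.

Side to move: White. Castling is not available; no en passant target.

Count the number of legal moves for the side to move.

0

White to move; king on h8.
In check: no.
Legal moves: none.
Count: 0.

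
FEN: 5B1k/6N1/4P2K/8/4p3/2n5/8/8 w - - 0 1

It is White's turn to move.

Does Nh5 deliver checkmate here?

After Nh5: black king on h8; in check: no.
Black is not in check, so this cannot be checkmate.

no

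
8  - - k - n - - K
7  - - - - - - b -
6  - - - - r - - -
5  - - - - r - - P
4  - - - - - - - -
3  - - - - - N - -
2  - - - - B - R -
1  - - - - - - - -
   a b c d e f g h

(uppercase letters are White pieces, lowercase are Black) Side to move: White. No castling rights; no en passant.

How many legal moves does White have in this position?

White to move; king on h8.
In check: yes, from the black bishop on g7.
Legal moves: Kg8, Kh7, Rxg7.
Count: 3.

3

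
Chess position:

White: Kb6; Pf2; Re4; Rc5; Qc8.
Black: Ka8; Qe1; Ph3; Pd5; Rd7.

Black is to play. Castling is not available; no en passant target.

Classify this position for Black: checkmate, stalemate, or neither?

Black to move; black king on a8.
In check: yes, from the white queen on c8.
King squares — a7: attacked by Kb6; b7: attacked by Kb6; b8: attacked by Qc8.
Legal moves for Black: none.
In check with no legal moves → checkmate.

checkmate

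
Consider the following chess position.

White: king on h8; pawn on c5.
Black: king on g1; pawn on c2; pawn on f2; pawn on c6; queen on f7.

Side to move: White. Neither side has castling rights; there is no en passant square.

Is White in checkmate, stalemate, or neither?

White to move; white king on h8.
In check: no.
King squares — g7: attacked by Qf7; h7: attacked by Qf7; g8: attacked by Qf7.
Legal moves for White: none.
Not in check and no legal moves → stalemate.

stalemate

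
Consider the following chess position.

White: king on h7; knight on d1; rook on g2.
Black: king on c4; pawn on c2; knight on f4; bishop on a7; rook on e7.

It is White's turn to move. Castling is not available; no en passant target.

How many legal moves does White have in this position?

White to move; king on h7.
In check: yes, from the black rook on e7.
Legal moves: Kh8, Kg8, Kh6, Rg7.
Count: 4.

4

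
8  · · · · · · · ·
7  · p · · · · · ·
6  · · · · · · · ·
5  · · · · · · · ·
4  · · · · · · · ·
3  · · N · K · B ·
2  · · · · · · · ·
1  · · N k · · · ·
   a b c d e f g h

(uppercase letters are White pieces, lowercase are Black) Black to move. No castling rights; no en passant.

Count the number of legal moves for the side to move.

Black to move; king on d1.
In check: yes, from the white knight on c3.
Legal moves: Kc2, Kxc1.
Count: 2.

2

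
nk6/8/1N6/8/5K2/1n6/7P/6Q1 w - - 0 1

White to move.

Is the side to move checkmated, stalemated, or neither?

neither

White to move; white king on f4.
In check: no.
Legal moves for White include: Nc8, Nxa8, Nd7+, Nd5, Nc4, Na4, Kg5, Kf5, Ke5, Kg4, Ke4, Kg3, Kf3, Ke3, Qg8+, Qg7, Qg6, Qg5, ... (list truncated; more exist).
White has legal moves and is not in check → neither.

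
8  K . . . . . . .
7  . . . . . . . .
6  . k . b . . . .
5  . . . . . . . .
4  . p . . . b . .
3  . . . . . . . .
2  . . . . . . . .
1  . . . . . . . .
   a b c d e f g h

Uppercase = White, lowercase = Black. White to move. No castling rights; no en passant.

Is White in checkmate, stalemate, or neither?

White to move; white king on a8.
In check: no.
King squares — a7: attacked by Kb6; b7: attacked by Kb6; b8: attacked by Bd6.
Legal moves for White: none.
Not in check and no legal moves → stalemate.

stalemate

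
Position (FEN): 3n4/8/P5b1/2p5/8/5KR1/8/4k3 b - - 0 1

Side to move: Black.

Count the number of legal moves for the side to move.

Black to move; king on e1.
In check: no.
Legal moves: Nf7, Nb7, Ne6, Nc6, Be8, Bh7, Bf7, Bh5+, Bf5, Be4+, Bd3, Bc2, Bb1, Kd2, Kf1, Kd1, c4.
Count: 17.

17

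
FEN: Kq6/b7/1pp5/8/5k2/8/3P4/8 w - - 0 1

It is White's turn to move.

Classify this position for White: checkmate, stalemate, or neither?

checkmate

White to move; white king on a8.
In check: yes, from the black queen on b8.
King squares — a7: attacked by Qb8; b7: attacked by Qb8; b8: attacked by Ba7.
Legal moves for White: none.
In check with no legal moves → checkmate.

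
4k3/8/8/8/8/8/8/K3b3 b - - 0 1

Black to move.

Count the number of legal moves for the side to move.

Black to move; king on e8.
In check: no.
Legal moves: Kf8, Kd8, Kf7, Ke7, Kd7, Ba5, Bh4, Bb4, Bg3, Bc3+, Bf2, Bd2.
Count: 12.

12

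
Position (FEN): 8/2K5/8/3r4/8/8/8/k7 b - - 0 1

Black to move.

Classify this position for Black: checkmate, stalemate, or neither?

Black to move; black king on a1.
In check: no.
Legal moves for Black: Rd8, Rd7+, Rd6, Rh5, Rg5, Rf5, Re5, Rc5+, Rb5, Ra5, Rd4, Rd3, Rd2, Rd1, Kb2, Ka2, Kb1.
Black has 17 legal moves and is not in check → neither.

neither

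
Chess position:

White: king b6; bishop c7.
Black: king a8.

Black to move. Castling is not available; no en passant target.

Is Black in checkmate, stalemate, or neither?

stalemate

Black to move; black king on a8.
In check: no.
King squares — a7: attacked by Kb6; b7: attacked by Kb6; b8: attacked by Bc7.
Legal moves for Black: none.
Not in check and no legal moves → stalemate.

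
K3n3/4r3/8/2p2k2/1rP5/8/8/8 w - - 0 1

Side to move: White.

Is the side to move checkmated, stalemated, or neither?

White to move; white king on a8.
In check: no.
King squares — a7: attacked by Re7; b7: attacked by Rb4; b8: attacked by Rb4.
Legal moves for White: none.
Not in check and no legal moves → stalemate.

stalemate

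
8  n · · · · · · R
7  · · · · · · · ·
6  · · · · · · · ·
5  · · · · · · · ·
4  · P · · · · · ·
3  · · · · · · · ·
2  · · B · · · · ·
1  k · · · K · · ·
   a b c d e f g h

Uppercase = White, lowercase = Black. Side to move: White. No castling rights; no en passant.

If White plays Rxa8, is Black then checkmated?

no

After Rxa8: black king on a1; in check: yes, from the white rook on a8.
Black has 1 legal reply: Kb2.
In check but a legal move exists → not checkmate.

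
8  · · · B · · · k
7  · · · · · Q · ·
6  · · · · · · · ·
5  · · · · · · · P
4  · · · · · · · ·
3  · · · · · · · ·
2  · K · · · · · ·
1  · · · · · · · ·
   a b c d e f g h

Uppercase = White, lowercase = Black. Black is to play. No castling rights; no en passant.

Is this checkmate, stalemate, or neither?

Black to move; black king on h8.
In check: no.
King squares — g7: attacked by Qf7; h7: attacked by Qf7; g8: attacked by Qf7.
Legal moves for Black: none.
Not in check and no legal moves → stalemate.

stalemate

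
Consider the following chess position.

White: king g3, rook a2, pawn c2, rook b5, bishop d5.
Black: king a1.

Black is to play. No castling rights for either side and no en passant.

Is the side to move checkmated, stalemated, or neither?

checkmate

Black to move; black king on a1.
In check: yes, from the white rook on a2.
King squares — b1: attacked by Rb5; a2: attacked by Bd5; b2: attacked by Ra2.
Legal moves for Black: none.
In check with no legal moves → checkmate.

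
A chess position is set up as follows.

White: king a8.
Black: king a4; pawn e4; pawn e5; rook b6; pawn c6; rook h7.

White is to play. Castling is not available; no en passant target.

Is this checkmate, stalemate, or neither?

White to move; white king on a8.
In check: no.
King squares — a7: attacked by Rh7; b7: attacked by Rb6; b8: attacked by Rb6.
Legal moves for White: none.
Not in check and no legal moves → stalemate.

stalemate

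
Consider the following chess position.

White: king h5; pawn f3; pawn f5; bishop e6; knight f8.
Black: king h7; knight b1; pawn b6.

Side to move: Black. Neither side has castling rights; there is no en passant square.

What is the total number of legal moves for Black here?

2

Black to move; king on h7.
In check: yes, from the white knight on f8.
Legal moves: Kh8, Kg7.
Count: 2.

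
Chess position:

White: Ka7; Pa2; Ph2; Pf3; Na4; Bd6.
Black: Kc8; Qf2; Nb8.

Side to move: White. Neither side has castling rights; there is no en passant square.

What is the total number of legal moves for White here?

White to move; king on a7.
In check: yes, from the black queen on f2.
Legal moves: Ka8, Bc5, Nb6+, Nc5.
Count: 4.

4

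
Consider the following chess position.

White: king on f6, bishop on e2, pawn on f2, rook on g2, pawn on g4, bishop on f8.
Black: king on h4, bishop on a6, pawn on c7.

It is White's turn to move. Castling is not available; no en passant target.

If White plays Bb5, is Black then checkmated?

After Bb5: black king on h4; in check: no.
Black is not in check, so this cannot be checkmate.

no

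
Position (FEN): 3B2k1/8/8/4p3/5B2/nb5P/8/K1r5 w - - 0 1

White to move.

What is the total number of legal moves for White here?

2

White to move; king on a1.
In check: yes, from the black rook on c1.
Legal moves: Kb2, Bxc1.
Count: 2.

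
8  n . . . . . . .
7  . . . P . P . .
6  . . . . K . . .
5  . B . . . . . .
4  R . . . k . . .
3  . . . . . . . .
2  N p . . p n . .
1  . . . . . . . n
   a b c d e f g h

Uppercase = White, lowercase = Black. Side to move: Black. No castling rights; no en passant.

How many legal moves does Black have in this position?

Black to move; king on e4.
In check: yes, from the white rook on a4.
Legal moves: Kf3, Ke3.
Count: 2.

2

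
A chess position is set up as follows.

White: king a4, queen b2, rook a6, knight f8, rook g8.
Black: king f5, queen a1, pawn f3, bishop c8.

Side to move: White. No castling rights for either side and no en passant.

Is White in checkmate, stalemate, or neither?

White to move; white king on a4.
In check: yes, from the black queen on a1.
Legal moves for White: Kb5, Kb4, Kb3, Qa3, Qa2, Qxa1.
White is in check but has 6 legal moves → neither.

neither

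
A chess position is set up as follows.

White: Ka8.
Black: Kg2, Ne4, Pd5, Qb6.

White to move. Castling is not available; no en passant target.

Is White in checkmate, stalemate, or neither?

White to move; white king on a8.
In check: no.
King squares — a7: attacked by Qb6; b7: attacked by Qb6; b8: attacked by Qb6.
Legal moves for White: none.
Not in check and no legal moves → stalemate.

stalemate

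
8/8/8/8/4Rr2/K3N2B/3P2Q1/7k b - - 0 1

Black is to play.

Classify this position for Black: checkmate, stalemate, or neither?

checkmate

Black to move; black king on h1.
In check: yes, from the white queen on g2.
King squares — g1: attacked by Qg2; g2: attacked by Ne3; h2: attacked by Qg2.
Legal moves for Black: none.
In check with no legal moves → checkmate.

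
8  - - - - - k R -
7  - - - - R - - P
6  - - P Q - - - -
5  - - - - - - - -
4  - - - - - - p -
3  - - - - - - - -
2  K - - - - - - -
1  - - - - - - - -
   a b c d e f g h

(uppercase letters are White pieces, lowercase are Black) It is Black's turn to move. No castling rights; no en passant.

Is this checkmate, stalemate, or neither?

checkmate

Black to move; black king on f8.
In check: yes, from the white rook on g8.
King squares — e7: attacked by Qd6; f7: attacked by Re7; g7: attacked by Re7; e8: attacked by Re7; g8: attacked by Ph7.
Legal moves for Black: none.
In check with no legal moves → checkmate.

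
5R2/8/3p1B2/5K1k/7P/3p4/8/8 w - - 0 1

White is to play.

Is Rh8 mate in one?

yes

After Rh8: black king on h5; in check: yes, from the white rook on h8.
King squares — g4: attacked by Kf5; h4: attacked by Bf6; g5: attacked by Ph4; g6: attacked by Kf5; h6: attacked by Rh8.
Black has no legal moves → checkmate.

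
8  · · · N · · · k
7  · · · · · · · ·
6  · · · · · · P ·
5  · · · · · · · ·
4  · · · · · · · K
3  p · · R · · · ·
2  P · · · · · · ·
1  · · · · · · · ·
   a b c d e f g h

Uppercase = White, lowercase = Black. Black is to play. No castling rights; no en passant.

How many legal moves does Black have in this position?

2

Black to move; king on h8.
In check: no.
Legal moves: Kg8, Kg7.
Count: 2.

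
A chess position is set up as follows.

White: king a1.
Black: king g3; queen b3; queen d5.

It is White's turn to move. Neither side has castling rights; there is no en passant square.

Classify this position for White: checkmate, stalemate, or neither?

White to move; white king on a1.
In check: no.
King squares — b1: attacked by Qb3; a2: attacked by Qb3; b2: attacked by Qb3.
Legal moves for White: none.
Not in check and no legal moves → stalemate.

stalemate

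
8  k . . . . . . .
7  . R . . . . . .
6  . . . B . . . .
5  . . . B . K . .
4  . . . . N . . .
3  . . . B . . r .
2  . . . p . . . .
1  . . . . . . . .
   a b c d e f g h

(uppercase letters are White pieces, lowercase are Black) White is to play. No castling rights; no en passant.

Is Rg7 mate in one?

yes

After Rg7: black king on a8; in check: yes, from the white bishop on d5.
King squares — a7: attacked by Rg7; b7: attacked by Bd5; b8: attacked by Bd6.
Black has no legal moves → checkmate.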